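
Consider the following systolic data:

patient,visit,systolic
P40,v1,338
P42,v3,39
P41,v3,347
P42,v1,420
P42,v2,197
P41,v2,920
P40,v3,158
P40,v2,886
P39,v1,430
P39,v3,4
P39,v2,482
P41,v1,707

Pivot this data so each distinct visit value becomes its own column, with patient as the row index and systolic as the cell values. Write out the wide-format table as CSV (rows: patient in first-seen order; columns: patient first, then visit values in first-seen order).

Columns: patient plus the 3 distinct visit values (v1, v3, v2).
For example, row P40 column v1 takes systolic=338 from the long row (P40, v1).

patient,v1,v3,v2
P40,338,158,886
P42,420,39,197
P41,707,347,920
P39,430,4,482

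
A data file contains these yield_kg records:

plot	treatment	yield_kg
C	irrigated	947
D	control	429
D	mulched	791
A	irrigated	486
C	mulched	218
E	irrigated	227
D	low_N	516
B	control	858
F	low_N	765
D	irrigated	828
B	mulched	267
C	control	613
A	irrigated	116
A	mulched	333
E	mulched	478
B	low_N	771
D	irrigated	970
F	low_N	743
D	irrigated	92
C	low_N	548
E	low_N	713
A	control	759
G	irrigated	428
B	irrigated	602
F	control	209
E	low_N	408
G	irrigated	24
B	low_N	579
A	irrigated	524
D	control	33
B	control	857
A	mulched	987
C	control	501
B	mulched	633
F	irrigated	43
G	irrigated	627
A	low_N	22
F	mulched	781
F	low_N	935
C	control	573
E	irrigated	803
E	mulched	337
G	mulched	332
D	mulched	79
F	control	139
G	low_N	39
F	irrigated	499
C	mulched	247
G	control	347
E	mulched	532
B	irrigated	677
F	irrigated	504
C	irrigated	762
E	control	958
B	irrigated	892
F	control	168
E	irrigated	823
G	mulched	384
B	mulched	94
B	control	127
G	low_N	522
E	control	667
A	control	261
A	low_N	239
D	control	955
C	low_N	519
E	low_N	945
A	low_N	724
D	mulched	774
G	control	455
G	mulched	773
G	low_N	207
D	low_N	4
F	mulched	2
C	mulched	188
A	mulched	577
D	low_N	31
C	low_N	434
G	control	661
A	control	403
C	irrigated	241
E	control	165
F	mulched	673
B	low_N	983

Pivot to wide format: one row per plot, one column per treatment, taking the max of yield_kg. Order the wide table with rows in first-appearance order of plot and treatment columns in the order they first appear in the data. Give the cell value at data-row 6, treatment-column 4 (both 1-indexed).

With rows in first-appearance order of plot, row 6 is plot=F. treatment columns in first-appearance order: irrigated, control, mulched, low_N; column 4 is low_N.
Long rows with plot=F, treatment=low_N: max(765, 743, 935) = 935.

935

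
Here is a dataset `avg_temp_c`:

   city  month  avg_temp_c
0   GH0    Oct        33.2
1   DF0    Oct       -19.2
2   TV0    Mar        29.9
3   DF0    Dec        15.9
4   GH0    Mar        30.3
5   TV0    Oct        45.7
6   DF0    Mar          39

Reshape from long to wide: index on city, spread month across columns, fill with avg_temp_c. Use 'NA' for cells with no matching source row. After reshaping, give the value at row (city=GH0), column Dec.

No long-format row has city=GH0 and month=Dec, so the cell is NA.

NA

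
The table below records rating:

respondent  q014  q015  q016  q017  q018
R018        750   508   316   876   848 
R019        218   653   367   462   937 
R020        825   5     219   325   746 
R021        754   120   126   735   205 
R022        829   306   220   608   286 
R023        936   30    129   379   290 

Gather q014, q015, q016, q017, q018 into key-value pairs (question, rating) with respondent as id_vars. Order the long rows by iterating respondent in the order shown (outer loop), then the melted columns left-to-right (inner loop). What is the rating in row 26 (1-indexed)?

936

30 rows total (6 × 5). Row 26: index ⌊(26-1)/5⌋ = 5 into respondent → R023; (26-1) mod 5 = 0 into the melted columns → q014.
So row 26 is (R023, q014, 936); rating = 936.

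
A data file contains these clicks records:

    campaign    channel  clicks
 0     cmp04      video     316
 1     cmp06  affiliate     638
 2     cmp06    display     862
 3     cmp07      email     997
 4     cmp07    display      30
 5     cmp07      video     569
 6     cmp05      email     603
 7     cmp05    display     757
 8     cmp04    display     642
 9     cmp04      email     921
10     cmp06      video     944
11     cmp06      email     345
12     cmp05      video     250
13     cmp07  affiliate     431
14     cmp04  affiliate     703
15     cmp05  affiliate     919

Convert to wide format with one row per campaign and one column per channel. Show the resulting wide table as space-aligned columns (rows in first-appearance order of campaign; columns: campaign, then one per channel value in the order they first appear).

campaign  video  affiliate  display  email
cmp04     316    703        642      921  
cmp06     944    638        862      345  
cmp07     569    431        30       997  
cmp05     250    919        757      603  

Columns: campaign plus the 4 distinct channel values (video, affiliate, display, email).
For example, row cmp04 column video takes clicks=316 from the long row (cmp04, video).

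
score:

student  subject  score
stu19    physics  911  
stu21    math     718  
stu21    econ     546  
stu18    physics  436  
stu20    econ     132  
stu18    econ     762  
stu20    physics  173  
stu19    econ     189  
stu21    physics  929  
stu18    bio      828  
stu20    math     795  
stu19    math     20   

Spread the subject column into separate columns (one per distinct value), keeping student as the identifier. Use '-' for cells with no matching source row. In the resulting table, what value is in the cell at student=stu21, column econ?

The long row with student=stu21, subject=econ has score=546.

546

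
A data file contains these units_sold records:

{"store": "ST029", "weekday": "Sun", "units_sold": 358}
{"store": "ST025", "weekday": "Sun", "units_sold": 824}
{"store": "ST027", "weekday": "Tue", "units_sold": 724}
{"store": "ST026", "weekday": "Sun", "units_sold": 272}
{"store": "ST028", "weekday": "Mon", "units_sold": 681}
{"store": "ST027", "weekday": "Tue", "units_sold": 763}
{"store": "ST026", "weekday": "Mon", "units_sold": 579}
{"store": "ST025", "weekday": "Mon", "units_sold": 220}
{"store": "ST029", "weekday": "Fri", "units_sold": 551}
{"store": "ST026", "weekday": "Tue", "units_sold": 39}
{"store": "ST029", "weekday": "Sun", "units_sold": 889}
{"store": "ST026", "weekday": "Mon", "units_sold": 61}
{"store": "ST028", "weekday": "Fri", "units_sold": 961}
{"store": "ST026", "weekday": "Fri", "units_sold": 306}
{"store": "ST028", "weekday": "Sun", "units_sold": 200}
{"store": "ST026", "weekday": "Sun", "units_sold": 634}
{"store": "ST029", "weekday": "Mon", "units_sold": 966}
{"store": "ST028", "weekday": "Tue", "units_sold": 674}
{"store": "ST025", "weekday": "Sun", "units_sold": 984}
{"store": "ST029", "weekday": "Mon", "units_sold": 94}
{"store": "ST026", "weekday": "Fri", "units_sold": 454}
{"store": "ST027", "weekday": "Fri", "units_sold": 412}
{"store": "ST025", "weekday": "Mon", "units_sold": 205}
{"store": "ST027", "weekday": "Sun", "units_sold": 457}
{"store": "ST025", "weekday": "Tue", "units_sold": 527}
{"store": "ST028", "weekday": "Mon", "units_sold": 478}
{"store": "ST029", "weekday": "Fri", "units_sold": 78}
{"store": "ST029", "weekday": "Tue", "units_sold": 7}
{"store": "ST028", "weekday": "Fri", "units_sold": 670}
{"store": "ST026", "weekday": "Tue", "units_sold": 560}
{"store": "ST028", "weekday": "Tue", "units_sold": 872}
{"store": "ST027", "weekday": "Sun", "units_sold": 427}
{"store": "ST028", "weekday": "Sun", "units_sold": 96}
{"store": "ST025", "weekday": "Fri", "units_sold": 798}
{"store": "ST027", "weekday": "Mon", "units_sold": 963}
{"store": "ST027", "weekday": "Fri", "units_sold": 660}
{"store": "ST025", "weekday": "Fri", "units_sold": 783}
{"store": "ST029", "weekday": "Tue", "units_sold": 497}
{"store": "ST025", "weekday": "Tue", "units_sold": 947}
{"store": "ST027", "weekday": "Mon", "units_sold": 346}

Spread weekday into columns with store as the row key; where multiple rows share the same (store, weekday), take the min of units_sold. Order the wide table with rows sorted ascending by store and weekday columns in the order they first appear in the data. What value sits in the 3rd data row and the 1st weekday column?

With rows sorted ascending by store, row 3 is store=ST027. weekday columns in first-appearance order: Sun, Tue, Mon, Fri; column 1 is Sun.
Long rows with store=ST027, weekday=Sun: min(457, 427) = 427.

427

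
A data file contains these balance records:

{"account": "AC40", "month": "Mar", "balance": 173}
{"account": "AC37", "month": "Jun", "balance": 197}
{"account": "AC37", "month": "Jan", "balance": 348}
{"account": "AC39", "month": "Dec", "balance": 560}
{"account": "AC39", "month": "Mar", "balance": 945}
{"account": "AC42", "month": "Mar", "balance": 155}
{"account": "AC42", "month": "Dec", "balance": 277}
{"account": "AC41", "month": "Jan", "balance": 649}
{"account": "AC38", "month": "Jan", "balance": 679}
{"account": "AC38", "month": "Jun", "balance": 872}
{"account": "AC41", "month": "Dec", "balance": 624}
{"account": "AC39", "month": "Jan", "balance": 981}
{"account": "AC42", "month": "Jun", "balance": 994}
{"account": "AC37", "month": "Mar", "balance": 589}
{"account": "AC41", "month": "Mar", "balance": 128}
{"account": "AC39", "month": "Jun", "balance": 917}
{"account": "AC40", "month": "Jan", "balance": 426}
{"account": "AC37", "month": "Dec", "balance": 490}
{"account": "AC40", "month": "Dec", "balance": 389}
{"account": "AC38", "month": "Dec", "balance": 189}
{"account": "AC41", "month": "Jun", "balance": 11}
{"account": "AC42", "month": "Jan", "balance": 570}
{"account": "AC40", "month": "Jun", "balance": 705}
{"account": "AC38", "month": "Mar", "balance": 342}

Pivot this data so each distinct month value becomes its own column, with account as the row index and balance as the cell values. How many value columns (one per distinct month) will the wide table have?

4

4 distinct month values: Jan, Mar, Jun, Dec.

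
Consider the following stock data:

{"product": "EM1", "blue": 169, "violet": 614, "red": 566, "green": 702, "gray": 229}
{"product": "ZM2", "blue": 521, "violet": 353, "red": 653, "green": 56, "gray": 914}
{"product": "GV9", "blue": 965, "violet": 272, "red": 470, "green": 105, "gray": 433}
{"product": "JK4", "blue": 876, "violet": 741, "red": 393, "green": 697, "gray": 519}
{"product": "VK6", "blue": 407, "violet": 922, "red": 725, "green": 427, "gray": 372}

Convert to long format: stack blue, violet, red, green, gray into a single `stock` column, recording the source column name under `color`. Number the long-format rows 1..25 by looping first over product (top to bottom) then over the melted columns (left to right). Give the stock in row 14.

105

25 rows total (5 × 5). Row 14: index ⌊(14-1)/5⌋ = 2 into product → GV9; (14-1) mod 5 = 3 into the melted columns → green.
So row 14 is (GV9, green, 105); stock = 105.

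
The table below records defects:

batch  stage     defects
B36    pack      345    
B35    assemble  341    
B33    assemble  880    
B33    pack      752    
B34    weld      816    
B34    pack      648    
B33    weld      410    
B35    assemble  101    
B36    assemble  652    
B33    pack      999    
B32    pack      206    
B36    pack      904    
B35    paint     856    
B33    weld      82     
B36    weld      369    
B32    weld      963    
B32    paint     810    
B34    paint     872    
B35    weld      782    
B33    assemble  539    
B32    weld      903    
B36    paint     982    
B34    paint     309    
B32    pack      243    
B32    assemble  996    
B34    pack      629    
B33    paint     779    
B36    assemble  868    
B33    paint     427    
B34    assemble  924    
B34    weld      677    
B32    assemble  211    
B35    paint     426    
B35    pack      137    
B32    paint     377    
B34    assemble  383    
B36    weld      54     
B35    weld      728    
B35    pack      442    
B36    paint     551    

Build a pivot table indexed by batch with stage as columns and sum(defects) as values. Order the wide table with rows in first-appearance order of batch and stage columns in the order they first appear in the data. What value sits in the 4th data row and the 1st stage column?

With rows in first-appearance order of batch, row 4 is batch=B34. stage columns in first-appearance order: pack, assemble, weld, paint; column 1 is pack.
Long rows with batch=B34, stage=pack: 648 + 629 = 1277.

1277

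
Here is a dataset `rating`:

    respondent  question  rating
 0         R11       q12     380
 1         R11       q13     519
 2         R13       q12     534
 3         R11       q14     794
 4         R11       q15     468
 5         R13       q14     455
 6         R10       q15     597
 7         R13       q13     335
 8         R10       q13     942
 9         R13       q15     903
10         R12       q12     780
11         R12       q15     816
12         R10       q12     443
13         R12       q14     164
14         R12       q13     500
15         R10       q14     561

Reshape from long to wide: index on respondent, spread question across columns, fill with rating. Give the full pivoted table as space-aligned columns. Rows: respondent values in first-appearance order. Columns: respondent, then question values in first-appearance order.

respondent  q12  q13  q14  q15
R11         380  519  794  468
R13         534  335  455  903
R10         443  942  561  597
R12         780  500  164  816

Columns: respondent plus the 4 distinct question values (q12, q13, q14, q15).
For example, row R11 column q12 takes rating=380 from the long row (R11, q12).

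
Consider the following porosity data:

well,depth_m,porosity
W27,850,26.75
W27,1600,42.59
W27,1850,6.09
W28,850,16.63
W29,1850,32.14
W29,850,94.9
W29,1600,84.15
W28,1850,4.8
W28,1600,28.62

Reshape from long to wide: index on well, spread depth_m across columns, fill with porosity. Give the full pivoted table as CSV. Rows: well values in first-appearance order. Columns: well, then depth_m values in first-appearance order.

Columns: well plus the 3 distinct depth_m values (850, 1600, 1850).
For example, row W27 column 850 takes porosity=26.75 from the long row (W27, 850).

well,850,1600,1850
W27,26.75,42.59,6.09
W28,16.63,28.62,4.8
W29,94.9,84.15,32.14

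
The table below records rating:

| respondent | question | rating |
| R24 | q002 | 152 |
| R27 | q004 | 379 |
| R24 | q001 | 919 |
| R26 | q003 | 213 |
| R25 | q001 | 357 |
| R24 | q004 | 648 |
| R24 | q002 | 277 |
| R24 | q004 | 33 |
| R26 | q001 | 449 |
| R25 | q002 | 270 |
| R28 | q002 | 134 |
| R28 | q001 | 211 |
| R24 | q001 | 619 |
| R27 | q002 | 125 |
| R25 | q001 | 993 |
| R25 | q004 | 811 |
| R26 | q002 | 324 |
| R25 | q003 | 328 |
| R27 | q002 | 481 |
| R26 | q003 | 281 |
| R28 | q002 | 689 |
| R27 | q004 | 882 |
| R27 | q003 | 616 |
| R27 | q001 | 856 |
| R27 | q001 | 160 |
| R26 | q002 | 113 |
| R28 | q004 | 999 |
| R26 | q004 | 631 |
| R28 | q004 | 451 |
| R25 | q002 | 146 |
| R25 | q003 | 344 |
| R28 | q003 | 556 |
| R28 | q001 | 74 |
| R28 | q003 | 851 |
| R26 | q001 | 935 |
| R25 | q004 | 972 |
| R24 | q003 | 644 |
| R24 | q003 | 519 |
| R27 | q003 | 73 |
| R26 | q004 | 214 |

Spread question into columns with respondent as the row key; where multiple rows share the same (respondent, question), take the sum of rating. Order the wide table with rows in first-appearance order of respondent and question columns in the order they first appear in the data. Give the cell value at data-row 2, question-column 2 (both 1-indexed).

1261

With rows in first-appearance order of respondent, row 2 is respondent=R27. question columns in first-appearance order: q002, q004, q001, q003; column 2 is q004.
Long rows with respondent=R27, question=q004: 379 + 882 = 1261.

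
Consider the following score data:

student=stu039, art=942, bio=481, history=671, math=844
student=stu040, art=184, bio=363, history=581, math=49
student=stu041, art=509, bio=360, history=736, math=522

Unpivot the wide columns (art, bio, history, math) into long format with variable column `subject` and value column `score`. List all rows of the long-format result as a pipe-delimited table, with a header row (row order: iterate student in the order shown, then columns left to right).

Each (student, column) pair becomes one row: 3 × 4 = 12 rows.
For example, (stu039, art) → score=942.

| student | subject | score |
| stu039 | art | 942 |
| stu039 | bio | 481 |
| stu039 | history | 671 |
| stu039 | math | 844 |
| stu040 | art | 184 |
| stu040 | bio | 363 |
| stu040 | history | 581 |
| stu040 | math | 49 |
| stu041 | art | 509 |
| stu041 | bio | 360 |
| stu041 | history | 736 |
| stu041 | math | 522 |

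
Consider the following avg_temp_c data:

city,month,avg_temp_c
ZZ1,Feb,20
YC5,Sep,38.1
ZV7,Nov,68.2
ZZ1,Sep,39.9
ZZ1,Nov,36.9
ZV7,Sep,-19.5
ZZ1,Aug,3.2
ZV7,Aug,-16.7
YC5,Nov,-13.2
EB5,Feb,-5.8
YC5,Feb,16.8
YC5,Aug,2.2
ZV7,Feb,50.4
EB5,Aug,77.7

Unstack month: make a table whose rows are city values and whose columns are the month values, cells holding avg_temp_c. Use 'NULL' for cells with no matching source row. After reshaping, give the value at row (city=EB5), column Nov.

NULL

No long-format row has city=EB5 and month=Nov, so the cell is NULL.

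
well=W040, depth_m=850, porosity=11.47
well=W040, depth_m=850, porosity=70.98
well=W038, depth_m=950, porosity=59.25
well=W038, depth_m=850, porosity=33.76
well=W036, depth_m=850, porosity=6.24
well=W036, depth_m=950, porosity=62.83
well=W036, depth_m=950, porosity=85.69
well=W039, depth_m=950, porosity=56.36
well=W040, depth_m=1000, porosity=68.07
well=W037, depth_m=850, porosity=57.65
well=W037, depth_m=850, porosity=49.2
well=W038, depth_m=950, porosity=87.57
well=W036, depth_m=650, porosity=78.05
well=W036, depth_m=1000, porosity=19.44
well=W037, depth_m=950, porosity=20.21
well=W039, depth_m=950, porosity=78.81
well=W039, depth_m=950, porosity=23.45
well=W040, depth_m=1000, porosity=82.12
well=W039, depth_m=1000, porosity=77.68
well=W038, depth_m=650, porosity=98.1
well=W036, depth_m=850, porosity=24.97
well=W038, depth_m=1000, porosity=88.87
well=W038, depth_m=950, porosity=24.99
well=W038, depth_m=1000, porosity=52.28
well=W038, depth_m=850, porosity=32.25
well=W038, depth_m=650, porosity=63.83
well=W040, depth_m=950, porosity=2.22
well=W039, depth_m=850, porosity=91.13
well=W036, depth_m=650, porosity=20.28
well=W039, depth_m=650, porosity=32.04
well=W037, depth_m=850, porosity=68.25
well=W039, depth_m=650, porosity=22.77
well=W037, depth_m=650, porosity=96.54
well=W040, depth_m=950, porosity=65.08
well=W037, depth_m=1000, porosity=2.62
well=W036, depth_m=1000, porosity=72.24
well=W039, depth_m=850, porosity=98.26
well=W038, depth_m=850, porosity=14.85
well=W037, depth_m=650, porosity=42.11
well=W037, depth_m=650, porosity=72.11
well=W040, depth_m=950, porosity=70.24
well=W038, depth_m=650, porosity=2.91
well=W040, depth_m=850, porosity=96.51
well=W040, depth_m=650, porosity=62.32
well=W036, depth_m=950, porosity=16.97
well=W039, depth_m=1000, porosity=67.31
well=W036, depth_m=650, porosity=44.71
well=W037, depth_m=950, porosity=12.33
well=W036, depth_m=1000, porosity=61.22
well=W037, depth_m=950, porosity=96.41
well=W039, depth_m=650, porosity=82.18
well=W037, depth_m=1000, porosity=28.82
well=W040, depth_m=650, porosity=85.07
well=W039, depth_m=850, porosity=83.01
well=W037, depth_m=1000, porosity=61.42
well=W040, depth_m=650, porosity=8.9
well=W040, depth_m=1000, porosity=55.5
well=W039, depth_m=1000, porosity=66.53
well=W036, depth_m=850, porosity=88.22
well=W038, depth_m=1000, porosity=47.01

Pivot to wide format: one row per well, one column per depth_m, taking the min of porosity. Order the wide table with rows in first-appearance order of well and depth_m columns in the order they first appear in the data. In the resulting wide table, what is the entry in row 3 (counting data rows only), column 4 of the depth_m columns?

With rows in first-appearance order of well, row 3 is well=W036. depth_m columns in first-appearance order: 850, 950, 1000, 650; column 4 is 650.
Long rows with well=W036, depth_m=650: min(78.05, 20.28, 44.71) = 20.28.

20.28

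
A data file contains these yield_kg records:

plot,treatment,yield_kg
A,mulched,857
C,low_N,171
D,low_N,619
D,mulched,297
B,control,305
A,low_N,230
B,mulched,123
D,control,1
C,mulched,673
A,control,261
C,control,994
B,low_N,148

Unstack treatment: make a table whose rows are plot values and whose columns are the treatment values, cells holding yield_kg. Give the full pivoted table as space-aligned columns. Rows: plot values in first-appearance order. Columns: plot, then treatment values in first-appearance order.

plot  mulched  low_N  control
A     857      230    261    
C     673      171    994    
D     297      619    1      
B     123      148    305    

Columns: plot plus the 3 distinct treatment values (mulched, low_N, control).
For example, row A column mulched takes yield_kg=857 from the long row (A, mulched).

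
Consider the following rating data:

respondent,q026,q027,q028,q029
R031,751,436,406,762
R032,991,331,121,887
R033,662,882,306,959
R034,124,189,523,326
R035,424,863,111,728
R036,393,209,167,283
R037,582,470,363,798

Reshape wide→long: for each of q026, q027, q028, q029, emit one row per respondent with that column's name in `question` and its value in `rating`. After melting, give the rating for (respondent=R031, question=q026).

751

Unpivoting turns each (respondent, wide-column) pair into one long row.
The wide cell at row R031, column q026 holds 751, so the long row (R031, q026) has rating=751.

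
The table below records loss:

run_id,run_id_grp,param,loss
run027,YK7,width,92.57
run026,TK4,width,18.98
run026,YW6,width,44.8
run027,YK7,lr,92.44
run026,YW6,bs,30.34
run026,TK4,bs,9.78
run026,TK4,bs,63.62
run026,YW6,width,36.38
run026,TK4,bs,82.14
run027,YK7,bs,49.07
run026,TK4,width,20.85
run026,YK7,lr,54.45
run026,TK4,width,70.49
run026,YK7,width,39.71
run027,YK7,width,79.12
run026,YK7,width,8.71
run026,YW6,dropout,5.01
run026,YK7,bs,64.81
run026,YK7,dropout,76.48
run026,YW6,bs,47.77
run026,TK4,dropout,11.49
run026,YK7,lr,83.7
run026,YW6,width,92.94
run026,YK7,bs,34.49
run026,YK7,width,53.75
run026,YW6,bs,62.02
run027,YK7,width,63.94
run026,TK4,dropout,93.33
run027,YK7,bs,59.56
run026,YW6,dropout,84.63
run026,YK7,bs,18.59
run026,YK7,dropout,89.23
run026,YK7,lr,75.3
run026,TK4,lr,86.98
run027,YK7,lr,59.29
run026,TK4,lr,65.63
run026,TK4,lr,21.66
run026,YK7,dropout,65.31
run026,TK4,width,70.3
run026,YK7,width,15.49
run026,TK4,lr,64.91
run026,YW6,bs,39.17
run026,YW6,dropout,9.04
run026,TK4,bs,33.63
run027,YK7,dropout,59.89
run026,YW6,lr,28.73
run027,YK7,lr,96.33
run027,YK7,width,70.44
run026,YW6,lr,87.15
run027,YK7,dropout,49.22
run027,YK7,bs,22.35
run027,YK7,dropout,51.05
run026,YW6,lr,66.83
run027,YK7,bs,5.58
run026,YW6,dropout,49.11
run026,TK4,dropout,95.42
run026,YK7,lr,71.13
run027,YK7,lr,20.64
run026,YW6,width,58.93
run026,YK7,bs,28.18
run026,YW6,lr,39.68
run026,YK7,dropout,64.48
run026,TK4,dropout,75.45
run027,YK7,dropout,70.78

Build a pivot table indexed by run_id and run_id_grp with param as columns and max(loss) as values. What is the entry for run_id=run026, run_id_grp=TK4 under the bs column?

Rows with run_id=run026, run_id_grp=TK4 and param=bs: loss values are 9.78, 63.62, 82.14, 33.63.
max(9.78, 63.62, 82.14, 33.63) = 82.14.

82.14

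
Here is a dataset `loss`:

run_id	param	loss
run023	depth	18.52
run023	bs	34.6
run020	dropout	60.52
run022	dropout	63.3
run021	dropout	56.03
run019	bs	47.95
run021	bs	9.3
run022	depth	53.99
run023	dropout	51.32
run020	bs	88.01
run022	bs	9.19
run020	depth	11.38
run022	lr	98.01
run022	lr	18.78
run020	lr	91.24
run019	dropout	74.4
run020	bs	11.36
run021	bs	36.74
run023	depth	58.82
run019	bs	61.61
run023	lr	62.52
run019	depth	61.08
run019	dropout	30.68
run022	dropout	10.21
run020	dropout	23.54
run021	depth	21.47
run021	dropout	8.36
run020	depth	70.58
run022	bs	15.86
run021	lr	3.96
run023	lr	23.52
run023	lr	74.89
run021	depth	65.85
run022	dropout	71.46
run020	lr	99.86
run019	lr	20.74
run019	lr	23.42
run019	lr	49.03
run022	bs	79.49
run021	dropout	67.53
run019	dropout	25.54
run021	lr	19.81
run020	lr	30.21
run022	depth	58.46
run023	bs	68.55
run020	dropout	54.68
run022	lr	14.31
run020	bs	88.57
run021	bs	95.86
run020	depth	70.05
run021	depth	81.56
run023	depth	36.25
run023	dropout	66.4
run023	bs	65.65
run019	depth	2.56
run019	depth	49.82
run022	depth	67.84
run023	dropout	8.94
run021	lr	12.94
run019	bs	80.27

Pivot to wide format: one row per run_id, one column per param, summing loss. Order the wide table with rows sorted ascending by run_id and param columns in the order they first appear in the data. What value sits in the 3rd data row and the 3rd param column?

With rows sorted ascending by run_id, row 3 is run_id=run021. param columns in first-appearance order: depth, bs, dropout, lr; column 3 is dropout.
Long rows with run_id=run021, param=dropout: 56.03 + 8.36 + 67.53 = 131.92.

131.92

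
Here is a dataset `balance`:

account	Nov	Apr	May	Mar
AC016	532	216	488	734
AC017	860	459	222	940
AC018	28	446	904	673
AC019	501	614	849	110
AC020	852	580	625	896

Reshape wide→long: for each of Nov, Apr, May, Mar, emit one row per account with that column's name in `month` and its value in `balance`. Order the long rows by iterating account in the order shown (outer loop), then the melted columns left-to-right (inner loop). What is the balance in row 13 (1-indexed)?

20 rows total (5 × 4). Row 13: index ⌊(13-1)/4⌋ = 3 into account → AC019; (13-1) mod 4 = 0 into the melted columns → Nov.
So row 13 is (AC019, Nov, 501); balance = 501.

501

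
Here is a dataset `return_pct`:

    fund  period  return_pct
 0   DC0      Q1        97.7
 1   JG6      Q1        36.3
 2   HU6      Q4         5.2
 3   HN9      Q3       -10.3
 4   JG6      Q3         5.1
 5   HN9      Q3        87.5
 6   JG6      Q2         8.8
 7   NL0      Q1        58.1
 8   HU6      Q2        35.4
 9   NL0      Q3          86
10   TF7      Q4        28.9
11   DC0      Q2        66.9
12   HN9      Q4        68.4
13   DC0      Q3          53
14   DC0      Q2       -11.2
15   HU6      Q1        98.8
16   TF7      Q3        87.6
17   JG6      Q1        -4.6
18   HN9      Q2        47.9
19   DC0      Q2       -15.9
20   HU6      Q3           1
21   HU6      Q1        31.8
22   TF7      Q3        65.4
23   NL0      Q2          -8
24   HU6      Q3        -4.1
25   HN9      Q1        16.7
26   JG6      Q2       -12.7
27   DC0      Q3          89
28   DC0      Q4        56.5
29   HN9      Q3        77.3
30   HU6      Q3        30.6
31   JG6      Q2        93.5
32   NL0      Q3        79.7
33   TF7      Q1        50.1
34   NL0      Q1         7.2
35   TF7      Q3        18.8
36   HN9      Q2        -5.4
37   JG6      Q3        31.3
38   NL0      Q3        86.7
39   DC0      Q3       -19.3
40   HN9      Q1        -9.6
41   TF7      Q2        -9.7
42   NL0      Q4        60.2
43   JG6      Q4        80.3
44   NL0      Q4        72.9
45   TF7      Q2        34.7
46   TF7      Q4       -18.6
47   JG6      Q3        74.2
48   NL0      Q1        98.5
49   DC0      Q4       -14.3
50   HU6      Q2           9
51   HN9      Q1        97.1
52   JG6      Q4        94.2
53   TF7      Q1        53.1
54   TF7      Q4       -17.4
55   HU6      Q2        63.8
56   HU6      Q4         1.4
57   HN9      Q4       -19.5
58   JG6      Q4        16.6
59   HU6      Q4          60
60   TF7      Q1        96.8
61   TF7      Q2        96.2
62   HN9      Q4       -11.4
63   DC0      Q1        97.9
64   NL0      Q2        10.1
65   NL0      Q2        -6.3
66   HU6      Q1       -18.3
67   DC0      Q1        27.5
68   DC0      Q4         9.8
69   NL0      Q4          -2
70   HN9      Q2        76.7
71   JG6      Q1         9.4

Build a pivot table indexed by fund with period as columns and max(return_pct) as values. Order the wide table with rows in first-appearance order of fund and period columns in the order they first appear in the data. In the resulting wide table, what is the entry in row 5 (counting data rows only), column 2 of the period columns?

72.9

With rows in first-appearance order of fund, row 5 is fund=NL0. period columns in first-appearance order: Q1, Q4, Q3, Q2; column 2 is Q4.
Long rows with fund=NL0, period=Q4: max(60.2, 72.9, -2) = 72.9.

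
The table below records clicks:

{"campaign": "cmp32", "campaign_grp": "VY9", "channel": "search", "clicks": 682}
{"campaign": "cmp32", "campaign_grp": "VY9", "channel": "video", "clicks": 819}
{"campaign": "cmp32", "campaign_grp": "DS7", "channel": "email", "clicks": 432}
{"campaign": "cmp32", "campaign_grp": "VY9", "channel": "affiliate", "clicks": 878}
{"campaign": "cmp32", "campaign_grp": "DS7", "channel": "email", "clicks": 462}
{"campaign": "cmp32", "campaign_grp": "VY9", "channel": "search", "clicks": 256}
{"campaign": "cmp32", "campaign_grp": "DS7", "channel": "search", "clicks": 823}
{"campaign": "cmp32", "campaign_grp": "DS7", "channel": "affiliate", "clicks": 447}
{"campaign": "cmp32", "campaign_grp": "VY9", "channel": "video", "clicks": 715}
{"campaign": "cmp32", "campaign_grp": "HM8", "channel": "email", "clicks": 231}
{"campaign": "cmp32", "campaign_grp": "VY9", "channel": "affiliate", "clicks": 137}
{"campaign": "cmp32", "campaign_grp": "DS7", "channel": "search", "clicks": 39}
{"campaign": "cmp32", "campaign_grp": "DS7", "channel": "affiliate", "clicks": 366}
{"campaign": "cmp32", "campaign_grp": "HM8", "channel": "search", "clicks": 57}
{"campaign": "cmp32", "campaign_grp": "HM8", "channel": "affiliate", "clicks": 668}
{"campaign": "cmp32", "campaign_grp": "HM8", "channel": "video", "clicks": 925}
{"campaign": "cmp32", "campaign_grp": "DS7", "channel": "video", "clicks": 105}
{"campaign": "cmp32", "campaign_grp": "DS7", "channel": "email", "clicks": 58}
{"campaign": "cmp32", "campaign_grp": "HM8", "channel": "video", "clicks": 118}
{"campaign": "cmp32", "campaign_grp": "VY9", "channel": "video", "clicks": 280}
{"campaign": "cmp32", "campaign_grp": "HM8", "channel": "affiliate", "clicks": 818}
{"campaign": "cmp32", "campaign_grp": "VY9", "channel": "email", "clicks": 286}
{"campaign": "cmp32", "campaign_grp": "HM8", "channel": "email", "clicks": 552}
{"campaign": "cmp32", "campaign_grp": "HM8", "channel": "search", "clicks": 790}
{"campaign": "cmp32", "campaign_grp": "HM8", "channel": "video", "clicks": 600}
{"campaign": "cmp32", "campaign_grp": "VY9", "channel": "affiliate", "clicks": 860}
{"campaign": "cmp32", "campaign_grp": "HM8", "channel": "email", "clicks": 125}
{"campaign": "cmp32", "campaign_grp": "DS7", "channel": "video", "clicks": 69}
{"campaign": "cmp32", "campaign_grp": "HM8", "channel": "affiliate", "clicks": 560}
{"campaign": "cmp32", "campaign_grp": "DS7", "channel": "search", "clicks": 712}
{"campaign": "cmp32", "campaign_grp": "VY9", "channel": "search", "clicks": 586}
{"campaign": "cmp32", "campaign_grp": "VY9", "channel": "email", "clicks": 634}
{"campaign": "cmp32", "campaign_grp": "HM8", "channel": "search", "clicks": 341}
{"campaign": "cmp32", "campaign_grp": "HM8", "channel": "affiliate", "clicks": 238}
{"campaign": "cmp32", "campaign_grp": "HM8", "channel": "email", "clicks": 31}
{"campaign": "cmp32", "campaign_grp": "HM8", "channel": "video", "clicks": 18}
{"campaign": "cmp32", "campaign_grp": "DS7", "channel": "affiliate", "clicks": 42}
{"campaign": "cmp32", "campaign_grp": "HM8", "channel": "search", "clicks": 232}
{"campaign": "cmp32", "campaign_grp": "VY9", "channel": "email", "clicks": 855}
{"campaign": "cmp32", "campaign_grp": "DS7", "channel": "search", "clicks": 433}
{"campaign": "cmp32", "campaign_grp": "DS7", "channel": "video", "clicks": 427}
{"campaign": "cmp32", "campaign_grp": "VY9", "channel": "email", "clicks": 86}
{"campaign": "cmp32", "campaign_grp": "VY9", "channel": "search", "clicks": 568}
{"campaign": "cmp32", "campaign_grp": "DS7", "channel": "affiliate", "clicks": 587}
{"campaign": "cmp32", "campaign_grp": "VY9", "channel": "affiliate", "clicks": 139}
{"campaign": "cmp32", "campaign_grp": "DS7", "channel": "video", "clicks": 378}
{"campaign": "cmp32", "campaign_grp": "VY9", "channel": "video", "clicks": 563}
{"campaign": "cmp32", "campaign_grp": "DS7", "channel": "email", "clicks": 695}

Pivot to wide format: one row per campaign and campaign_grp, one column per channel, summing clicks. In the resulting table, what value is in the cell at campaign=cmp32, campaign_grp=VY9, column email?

1861

Rows with campaign=cmp32, campaign_grp=VY9 and channel=email: clicks values are 286, 634, 855, 86.
286 + 634 + 855 + 86 = 1861.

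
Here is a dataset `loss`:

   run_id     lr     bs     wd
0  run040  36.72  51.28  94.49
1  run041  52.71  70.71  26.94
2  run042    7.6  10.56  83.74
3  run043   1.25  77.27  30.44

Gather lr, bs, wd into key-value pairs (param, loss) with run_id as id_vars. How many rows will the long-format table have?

12

4 run_id values × 3 melted columns = 12 rows.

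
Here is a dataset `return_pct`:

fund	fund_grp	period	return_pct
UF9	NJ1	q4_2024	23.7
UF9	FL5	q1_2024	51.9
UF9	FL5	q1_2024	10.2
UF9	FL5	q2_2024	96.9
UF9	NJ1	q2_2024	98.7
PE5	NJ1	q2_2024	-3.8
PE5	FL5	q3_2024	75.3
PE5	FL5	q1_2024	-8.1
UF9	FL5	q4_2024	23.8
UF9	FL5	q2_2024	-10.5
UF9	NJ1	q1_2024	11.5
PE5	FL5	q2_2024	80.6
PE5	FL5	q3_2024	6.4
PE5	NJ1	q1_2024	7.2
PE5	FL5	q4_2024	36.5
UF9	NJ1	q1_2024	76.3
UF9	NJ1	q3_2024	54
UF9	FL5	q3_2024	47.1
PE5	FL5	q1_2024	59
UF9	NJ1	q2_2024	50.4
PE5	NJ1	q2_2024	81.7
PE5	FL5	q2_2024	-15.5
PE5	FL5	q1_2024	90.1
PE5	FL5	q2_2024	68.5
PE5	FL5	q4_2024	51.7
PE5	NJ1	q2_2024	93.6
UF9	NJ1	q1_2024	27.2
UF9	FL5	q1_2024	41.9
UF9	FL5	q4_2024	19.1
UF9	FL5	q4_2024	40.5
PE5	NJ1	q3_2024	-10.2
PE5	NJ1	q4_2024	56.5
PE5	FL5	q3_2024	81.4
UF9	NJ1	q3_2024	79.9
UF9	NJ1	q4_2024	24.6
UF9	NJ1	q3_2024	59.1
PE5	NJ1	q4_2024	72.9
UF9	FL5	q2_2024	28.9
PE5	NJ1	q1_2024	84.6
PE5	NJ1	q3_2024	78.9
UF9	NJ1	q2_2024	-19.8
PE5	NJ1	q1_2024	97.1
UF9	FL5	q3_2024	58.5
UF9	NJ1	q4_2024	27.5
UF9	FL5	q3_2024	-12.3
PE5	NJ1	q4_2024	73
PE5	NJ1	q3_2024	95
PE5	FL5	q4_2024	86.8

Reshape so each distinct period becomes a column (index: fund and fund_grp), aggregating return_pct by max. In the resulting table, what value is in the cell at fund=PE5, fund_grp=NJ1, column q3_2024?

Rows with fund=PE5, fund_grp=NJ1 and period=q3_2024: return_pct values are -10.2, 78.9, 95.
max(-10.2, 78.9, 95) = 95.

95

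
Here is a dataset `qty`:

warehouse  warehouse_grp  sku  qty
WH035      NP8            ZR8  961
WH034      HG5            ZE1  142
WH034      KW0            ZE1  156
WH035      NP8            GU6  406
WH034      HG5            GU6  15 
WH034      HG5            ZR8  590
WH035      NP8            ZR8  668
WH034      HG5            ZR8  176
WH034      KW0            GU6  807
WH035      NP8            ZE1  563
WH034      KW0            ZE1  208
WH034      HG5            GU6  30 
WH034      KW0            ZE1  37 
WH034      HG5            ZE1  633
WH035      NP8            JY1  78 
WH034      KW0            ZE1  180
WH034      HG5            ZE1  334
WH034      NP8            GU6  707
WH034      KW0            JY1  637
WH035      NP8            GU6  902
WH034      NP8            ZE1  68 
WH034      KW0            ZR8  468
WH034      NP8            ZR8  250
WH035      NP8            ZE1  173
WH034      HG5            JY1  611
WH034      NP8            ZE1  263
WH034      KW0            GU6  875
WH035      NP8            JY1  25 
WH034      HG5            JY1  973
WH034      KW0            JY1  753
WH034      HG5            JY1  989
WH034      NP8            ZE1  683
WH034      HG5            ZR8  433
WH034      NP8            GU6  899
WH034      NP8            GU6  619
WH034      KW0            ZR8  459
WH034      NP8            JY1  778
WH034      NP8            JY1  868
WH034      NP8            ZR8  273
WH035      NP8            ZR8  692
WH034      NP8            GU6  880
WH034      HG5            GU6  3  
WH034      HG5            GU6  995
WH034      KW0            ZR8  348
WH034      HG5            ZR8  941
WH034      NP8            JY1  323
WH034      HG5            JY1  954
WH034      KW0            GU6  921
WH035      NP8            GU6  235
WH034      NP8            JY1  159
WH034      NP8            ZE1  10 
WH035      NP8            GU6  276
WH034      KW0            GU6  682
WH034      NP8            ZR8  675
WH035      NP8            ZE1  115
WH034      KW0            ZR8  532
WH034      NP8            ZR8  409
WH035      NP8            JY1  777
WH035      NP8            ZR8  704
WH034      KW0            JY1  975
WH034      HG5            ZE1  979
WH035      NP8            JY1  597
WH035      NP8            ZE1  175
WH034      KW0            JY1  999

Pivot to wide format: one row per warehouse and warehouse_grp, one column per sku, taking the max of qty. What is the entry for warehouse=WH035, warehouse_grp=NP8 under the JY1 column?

Rows with warehouse=WH035, warehouse_grp=NP8 and sku=JY1: qty values are 78, 25, 777, 597.
max(78, 25, 777, 597) = 777.

777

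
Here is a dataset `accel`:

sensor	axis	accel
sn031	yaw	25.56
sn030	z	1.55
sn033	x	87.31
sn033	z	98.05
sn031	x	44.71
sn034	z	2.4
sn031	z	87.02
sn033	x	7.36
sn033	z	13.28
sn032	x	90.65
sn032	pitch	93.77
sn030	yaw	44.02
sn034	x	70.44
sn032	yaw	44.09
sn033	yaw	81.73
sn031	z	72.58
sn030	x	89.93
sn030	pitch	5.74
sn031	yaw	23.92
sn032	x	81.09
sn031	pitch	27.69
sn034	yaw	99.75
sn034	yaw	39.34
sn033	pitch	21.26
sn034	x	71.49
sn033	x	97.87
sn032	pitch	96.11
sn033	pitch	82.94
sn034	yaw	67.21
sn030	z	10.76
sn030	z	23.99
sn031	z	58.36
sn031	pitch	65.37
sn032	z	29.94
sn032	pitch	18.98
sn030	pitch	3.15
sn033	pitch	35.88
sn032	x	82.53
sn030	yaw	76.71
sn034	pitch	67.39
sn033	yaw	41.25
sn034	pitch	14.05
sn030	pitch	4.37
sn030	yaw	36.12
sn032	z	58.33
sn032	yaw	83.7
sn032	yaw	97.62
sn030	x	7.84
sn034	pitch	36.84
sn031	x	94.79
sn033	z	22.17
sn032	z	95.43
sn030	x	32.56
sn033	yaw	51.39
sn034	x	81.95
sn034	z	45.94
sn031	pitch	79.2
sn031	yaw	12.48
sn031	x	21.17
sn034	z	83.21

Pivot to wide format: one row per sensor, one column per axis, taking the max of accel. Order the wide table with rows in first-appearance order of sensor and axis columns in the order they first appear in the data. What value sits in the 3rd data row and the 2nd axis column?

With rows in first-appearance order of sensor, row 3 is sensor=sn033. axis columns in first-appearance order: yaw, z, x, pitch; column 2 is z.
Long rows with sensor=sn033, axis=z: max(98.05, 13.28, 22.17) = 98.05.

98.05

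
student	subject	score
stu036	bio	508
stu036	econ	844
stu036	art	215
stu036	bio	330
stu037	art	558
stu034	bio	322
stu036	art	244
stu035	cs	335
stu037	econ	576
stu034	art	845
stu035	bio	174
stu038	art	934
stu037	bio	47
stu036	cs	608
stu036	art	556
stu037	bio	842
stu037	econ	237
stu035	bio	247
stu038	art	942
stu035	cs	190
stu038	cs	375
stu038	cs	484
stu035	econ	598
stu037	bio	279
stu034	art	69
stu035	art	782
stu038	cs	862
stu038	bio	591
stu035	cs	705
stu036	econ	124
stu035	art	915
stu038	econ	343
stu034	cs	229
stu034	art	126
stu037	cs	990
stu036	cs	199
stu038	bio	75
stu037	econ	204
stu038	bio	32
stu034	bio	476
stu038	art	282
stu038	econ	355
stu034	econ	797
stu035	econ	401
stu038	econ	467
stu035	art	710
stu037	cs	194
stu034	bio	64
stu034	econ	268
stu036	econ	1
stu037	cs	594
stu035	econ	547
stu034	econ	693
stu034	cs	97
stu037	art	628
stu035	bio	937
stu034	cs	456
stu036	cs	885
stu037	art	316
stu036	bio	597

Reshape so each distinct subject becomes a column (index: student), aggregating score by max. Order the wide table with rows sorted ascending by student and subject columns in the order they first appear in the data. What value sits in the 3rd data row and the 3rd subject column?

556

With rows sorted ascending by student, row 3 is student=stu036. subject columns in first-appearance order: bio, econ, art, cs; column 3 is art.
Long rows with student=stu036, subject=art: max(215, 244, 556) = 556.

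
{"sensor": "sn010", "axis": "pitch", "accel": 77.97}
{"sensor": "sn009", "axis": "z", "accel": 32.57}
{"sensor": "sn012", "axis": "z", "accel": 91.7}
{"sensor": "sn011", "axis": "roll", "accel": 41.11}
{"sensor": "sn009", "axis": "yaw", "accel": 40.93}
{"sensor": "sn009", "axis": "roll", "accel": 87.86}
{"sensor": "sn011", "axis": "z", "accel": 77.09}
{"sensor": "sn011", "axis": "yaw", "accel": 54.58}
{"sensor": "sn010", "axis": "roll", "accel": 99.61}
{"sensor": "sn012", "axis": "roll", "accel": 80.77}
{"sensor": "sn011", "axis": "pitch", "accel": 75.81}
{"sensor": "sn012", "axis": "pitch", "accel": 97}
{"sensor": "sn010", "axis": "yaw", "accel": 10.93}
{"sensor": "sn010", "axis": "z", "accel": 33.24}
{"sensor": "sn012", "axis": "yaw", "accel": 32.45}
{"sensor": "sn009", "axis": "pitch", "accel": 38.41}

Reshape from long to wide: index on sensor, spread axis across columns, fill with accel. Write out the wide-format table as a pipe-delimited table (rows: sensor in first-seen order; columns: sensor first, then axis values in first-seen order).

Columns: sensor plus the 4 distinct axis values (pitch, z, roll, yaw).
For example, row sn010 column pitch takes accel=77.97 from the long row (sn010, pitch).

| sensor | pitch | z | roll | yaw |
| sn010 | 77.97 | 33.24 | 99.61 | 10.93 |
| sn009 | 38.41 | 32.57 | 87.86 | 40.93 |
| sn012 | 97 | 91.7 | 80.77 | 32.45 |
| sn011 | 75.81 | 77.09 | 41.11 | 54.58 |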